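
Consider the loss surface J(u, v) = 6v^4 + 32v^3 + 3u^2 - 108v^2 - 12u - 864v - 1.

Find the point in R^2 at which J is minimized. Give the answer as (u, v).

J(u,v) separates as P(u) + Q(v) − 1, so its minimum is min P + min Q − 1.
P'(u) = 6u - 12 vanishes at u ∈ {2}; Q'(v) = 24(v - 3)(v + 3)(v + 4) vanishes at v ∈ {-4, -3, 3}.
Local minima of P (where P''>0): P(2)=-12. Local minima of Q: Q(-4)=1216, Q(3)=-2214.
So the global minimum of J is P(2) + Q(3) − 1 = -12 − 2214 − 1 = -2227, attained at (2, 3).

(2, 3)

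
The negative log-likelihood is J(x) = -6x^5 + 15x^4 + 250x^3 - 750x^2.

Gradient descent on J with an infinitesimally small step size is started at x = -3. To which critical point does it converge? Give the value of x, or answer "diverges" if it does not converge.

J'(x) = -30x(x - 5)(x - 2)(x + 5), so J'(-3) = 7200.
Gradient descent moves in the -J' direction, i.e. x is decreasing.
The nearest critical point in that direction is x = -5, where J'' = 10500 > 0 (a local minimum). The iterate converges there.

-5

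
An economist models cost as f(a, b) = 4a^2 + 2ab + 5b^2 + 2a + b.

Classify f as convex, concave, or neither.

convex

f is quadratic, so its Hessian is the constant matrix H = [[8, 2], [2, 10]].
det(H) = 76, tr(H) = 18.
det(H) > 0 and tr(H) > 0, so H is positive definite everywhere: convex.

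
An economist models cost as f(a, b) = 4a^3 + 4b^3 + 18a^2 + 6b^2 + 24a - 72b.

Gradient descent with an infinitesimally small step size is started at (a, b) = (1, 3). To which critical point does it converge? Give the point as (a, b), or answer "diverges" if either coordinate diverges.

f is separable, so gradient descent decouples: a follows -∂f/∂a, b follows -∂f/∂b.
∂f/∂a = 12(a + 1)(a + 2); at a=1 this is 72, so a decreases.
∂f/∂b = 12(b - 2)(b + 3); at b=3 this is 72, so b decreases.
a converges to its nearest critical value -1 (a local min of the a-part); b converges to 2. The iterate converges to (-1, 2).

(-1, 2)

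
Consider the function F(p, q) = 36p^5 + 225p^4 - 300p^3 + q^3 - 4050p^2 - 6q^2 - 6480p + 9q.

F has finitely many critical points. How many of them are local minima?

F separates as a function of p plus a function of q, so ∇F=0 decouples.
∂F/∂p = 180(p - 3)(p + 1)(p + 3)(p + 4) = 0 at p ∈ {-4, -3, -1, 3}; ∂F/∂q = 3(q - 3)(q - 1) = 0 at q ∈ {1, 3}.
The Hessian is diagonal: diag(F_pp, F_qq). Second derivatives: F_pp(-4)=-3780, F_pp(-3)=2160, F_pp(-1)=-4320, F_pp(3)=30240; F_qq(1)=-6, F_qq(3)=6.
Local minima occur where both diagonal entries positive: (-3, 3), (3, 3). Count: 2.

2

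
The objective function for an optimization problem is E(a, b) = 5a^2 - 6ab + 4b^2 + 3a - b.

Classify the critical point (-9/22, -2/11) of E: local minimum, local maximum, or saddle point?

local minimum

The Hessian of E is constant: H = [[10, -6], [-6, 8]].
det(H) = 10·8 − (-6)² = 44.
det(H) > 0 and tr(H) = 18 > 0, so H is positive definite and the point is a local minimum.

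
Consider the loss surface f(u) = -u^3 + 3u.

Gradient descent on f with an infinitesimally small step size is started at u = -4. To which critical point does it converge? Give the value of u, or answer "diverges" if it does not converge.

f'(u) = -3(u - 1)(u + 1), so f'(-4) = -45.
Gradient descent moves in the -f' direction, i.e. u is increasing.
The nearest critical point in that direction is u = -1, where f'' = 6 > 0 (a local minimum). The iterate converges there.

-1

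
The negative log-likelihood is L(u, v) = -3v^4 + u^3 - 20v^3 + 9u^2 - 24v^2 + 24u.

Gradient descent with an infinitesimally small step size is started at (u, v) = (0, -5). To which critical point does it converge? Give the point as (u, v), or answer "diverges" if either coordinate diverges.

diverges

L is separable, so gradient descent decouples: u follows -∂L/∂u, v follows -∂L/∂v.
∂L/∂u = 3(u + 2)(u + 4); at u=0 this is 24, so u decreases.
∂L/∂v = -12v(v + 1)(v + 4); at v=-5 this is 240, so v decreases.
The v-coordinate has no critical point in that direction and runs off to infinity.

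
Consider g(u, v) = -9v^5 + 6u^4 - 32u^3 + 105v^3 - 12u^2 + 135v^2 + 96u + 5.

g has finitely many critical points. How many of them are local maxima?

2

g separates as a function of u plus a function of v, so ∇g=0 decouples.
∂g/∂u = 24(u - 4)(u - 1)(u + 1) = 0 at u ∈ {-1, 1, 4}; ∂g/∂v = -45v(v - 3)(v + 1)(v + 2) = 0 at v ∈ {-2, -1, 0, 3}.
The Hessian is diagonal: diag(g_uu, g_vv). Second derivatives: g_uu(-1)=240, g_uu(1)=-144, g_uu(4)=360; g_vv(-2)=450, g_vv(-1)=-180, g_vv(0)=270, g_vv(3)=-2700.
Local maxima occur where both diagonal entries negative: (1, -1), (1, 3). Count: 2.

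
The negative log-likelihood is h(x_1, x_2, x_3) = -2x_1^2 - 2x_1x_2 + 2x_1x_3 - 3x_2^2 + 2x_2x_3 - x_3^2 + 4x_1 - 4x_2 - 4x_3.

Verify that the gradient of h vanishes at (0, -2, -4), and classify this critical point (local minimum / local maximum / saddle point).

∇h = (-4x_1 - 2x_2 + 2x_3 + 4, -2x_1 - 6x_2 + 2x_3 - 4, 2x_1 + 2x_2 - 2x_3 - 4); substituting (0, -2, -4) gives ∇h = (0, 0, 0), so (0, -2, -4) is indeed a critical point.
The Hessian is constant: H = [[-4, -2, 2], [-2, -6, 2], [2, 2, -2]].
Leading principal minors: Δ₁ = -4, Δ₂ = 20, Δ₃ = -16.
The minors alternate sign starting negative (−, +, −), so H is negative definite: a local maximum.

local maximum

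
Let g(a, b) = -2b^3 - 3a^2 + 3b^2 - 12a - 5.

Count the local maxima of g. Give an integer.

1

g separates as a function of a plus a function of b, so ∇g=0 decouples.
∂g/∂a = -6(a + 2) = 0 at a ∈ {-2}; ∂g/∂b = -6b(b - 1) = 0 at b ∈ {0, 1}.
The Hessian is diagonal: diag(g_aa, g_bb). Second derivatives: g_aa(-2)=-6; g_bb(0)=6, g_bb(1)=-6.
Local maxima occur where both diagonal entries negative: (-2, 1). Count: 1.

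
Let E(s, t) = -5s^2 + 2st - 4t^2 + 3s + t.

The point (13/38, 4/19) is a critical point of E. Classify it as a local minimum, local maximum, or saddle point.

local maximum

The Hessian of E is constant: H = [[-10, 2], [2, -8]].
det(H) = (-10)·(-8) − 2² = 76.
det(H) > 0 and tr(H) = -18 < 0, so H is negative definite and the point is a local maximum.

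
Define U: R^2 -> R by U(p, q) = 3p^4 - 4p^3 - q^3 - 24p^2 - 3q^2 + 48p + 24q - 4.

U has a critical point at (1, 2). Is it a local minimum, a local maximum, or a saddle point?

local maximum

The mixed partial ∂²U/∂p∂q is 0, so the Hessian at any point is diag(U_pp, U_qq) = diag(12(3p^2 - 2p - 4), -6(q + 1)).
At (1, 2): H = diag(-36, -18).
Both eigenvalues are negative, so H is negative definite: a local maximum.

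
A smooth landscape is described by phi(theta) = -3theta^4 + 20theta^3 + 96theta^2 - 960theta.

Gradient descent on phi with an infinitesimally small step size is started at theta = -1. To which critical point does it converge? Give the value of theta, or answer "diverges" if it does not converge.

phi'(theta) = -12(theta - 5)(theta - 4)(theta + 4), so phi'(-1) = -1080.
Gradient descent moves in the -phi' direction, i.e. theta is increasing.
The nearest critical point in that direction is theta = 4, where phi'' = 96 > 0 (a local minimum). The iterate converges there.

4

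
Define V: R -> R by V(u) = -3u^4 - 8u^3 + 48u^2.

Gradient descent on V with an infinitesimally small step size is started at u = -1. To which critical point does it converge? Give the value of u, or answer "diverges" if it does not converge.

0

V'(u) = -12u(u - 2)(u + 4), so V'(-1) = -108.
Gradient descent moves in the -V' direction, i.e. u is increasing.
The nearest critical point in that direction is u = 0, where V'' = 96 > 0 (a local minimum). The iterate converges there.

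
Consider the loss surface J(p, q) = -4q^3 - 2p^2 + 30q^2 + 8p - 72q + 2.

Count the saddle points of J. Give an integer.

J separates as a function of p plus a function of q, so ∇J=0 decouples.
∂J/∂p = -4(p - 2) = 0 at p ∈ {2}; ∂J/∂q = -12(q - 3)(q - 2) = 0 at q ∈ {2, 3}.
The Hessian is diagonal: diag(J_pp, J_qq). Second derivatives: J_pp(2)=-4; J_qq(2)=12, J_qq(3)=-12.
Saddle points occur where the two diagonal entries have opposite signs: (2, 2). Count: 1.

1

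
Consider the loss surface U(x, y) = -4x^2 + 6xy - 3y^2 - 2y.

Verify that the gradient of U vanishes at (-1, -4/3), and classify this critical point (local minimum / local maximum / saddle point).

∇U = (-8x + 6y, 6x - 6y - 2); substituting (-1, -4/3) gives ∇U = (0, 0), so (-1, -4/3) is indeed a critical point.
The Hessian of U is constant: H = [[-8, 6], [6, -6]].
det(H) = (-8)·(-6) − 6² = 12.
det(H) > 0 and tr(H) = -14 < 0, so H is negative definite and the point is a local maximum.

local maximum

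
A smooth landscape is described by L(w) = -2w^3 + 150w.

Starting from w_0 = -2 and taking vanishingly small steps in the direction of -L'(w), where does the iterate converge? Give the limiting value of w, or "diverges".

L'(w) = -6(w - 5)(w + 5), so L'(-2) = 126.
Gradient descent moves in the -L' direction, i.e. w is decreasing.
The nearest critical point in that direction is w = -5, where L'' = 60 > 0 (a local minimum). The iterate converges there.

-5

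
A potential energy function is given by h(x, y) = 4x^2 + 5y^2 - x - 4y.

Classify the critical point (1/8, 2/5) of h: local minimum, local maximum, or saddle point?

local minimum

The Hessian of h is constant: H = [[8, 0], [0, 10]].
det(H) = 8·10 − 0² = 80.
det(H) > 0 and tr(H) = 18 > 0, so H is positive definite and the point is a local minimum.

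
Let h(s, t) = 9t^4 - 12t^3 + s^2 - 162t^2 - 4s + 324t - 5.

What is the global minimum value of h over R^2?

-1386

h(s,t) separates as P(s) + Q(t) − 5, so its minimum is min P + min Q − 5.
P'(s) = 2s - 4 vanishes at s ∈ {2}; Q'(t) = 36(t - 3)(t - 1)(t + 3) vanishes at t ∈ {-3, 1, 3}.
Local minima of P (where P''>0): P(2)=-4. Local minima of Q: Q(-3)=-1377, Q(3)=-81.
So the global minimum of h is P(2) + Q(-3) − 5 = -4 − 1377 − 5 = -1386, attained at (2, -3).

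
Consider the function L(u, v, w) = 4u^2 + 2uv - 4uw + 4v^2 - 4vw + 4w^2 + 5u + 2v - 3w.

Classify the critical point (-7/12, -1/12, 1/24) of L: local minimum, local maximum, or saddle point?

local minimum

The Hessian is constant: H = [[8, 2, -4], [2, 8, -4], [-4, -4, 8]].
Leading principal minors: Δ₁ = 8, Δ₂ = 60, Δ₃ = 288.
All leading minors are positive, so H is positive definite: a local minimum.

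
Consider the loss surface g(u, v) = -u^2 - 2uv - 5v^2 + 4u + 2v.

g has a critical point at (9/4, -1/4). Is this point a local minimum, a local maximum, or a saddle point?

The Hessian of g is constant: H = [[-2, -2], [-2, -10]].
det(H) = (-2)·(-10) − (-2)² = 16.
det(H) > 0 and tr(H) = -12 < 0, so H is negative definite and the point is a local maximum.

local maximum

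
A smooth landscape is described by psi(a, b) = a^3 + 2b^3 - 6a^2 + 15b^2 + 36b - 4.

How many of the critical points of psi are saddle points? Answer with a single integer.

2

psi separates as a function of a plus a function of b, so ∇psi=0 decouples.
∂psi/∂a = 3a(a - 4) = 0 at a ∈ {0, 4}; ∂psi/∂b = 6(b + 2)(b + 3) = 0 at b ∈ {-3, -2}.
The Hessian is diagonal: diag(psi_aa, psi_bb). Second derivatives: psi_aa(0)=-12, psi_aa(4)=12; psi_bb(-3)=-6, psi_bb(-2)=6.
Saddle points occur where the two diagonal entries have opposite signs: (0, -2), (4, -3). Count: 2.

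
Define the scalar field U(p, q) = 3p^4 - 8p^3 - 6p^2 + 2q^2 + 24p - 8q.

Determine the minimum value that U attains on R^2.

-27

U(p,q) separates as A(p) + B(q), so its minimum is min A + min B.
A'(p) = 12(p - 2)(p - 1)(p + 1) vanishes at p ∈ {-1, 1, 2}; B'(q) = 4q - 8 vanishes at q ∈ {2}.
Local minima of A (where A''>0): A(-1)=-19, A(2)=8. Local minima of B: B(2)=-8.
So the global minimum of U is A(-1) + B(2) = -19 − 8 = -27, attained at (-1, 2).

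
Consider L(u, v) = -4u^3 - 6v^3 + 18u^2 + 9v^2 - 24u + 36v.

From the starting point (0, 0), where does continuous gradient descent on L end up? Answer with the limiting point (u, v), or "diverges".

L is separable, so gradient descent decouples: u follows -∂L/∂u, v follows -∂L/∂v.
∂L/∂u = -12(u - 2)(u - 1); at u=0 this is -24, so u increases.
∂L/∂v = -18(v - 2)(v + 1); at v=0 this is 36, so v decreases.
u converges to its nearest critical value 1 (a local min of the u-part); v converges to -1. The iterate converges to (1, -1).

(1, -1)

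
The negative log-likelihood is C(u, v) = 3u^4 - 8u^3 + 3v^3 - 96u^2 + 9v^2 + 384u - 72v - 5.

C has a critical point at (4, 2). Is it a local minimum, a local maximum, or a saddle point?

local minimum

The mixed partial ∂²C/∂u∂v is 0, so the Hessian at any point is diag(C_uu, C_vv) = diag(12(3u^2 - 4u - 16), 18(v + 1)).
At (4, 2): H = diag(192, 54).
Both eigenvalues are positive, so H is positive definite: a local minimum.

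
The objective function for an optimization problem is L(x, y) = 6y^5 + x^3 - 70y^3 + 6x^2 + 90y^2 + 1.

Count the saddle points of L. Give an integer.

L separates as a function of x plus a function of y, so ∇L=0 decouples.
∂L/∂x = 3x(x + 4) = 0 at x ∈ {-4, 0}; ∂L/∂y = 30y(y - 2)(y - 1)(y + 3) = 0 at y ∈ {-3, 0, 1, 2}.
The Hessian is diagonal: diag(L_xx, L_yy). Second derivatives: L_xx(-4)=-12, L_xx(0)=12; L_yy(-3)=-1800, L_yy(0)=180, L_yy(1)=-120, L_yy(2)=300.
Saddle points occur where the two diagonal entries have opposite signs: (-4, 0), (-4, 2), (0, -3), (0, 1). Count: 4.

4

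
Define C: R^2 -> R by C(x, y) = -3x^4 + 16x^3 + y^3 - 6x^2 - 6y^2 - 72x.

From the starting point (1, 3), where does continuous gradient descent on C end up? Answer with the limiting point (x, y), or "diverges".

C is separable, so gradient descent decouples: x follows -∂C/∂x, y follows -∂C/∂y.
∂C/∂x = -12(x - 3)(x - 2)(x + 1); at x=1 this is -48, so x increases.
∂C/∂y = 3y(y - 4); at y=3 this is -9, so y increases.
x converges to its nearest critical value 2 (a local min of the x-part); y converges to 4. The iterate converges to (2, 4).

(2, 4)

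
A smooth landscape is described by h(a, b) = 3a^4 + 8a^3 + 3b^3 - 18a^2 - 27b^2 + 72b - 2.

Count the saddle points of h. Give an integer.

h separates as a function of a plus a function of b, so ∇h=0 decouples.
∂h/∂a = 12a(a - 1)(a + 3) = 0 at a ∈ {-3, 0, 1}; ∂h/∂b = 9(b - 4)(b - 2) = 0 at b ∈ {2, 4}.
The Hessian is diagonal: diag(h_aa, h_bb). Second derivatives: h_aa(-3)=144, h_aa(0)=-36, h_aa(1)=48; h_bb(2)=-18, h_bb(4)=18.
Saddle points occur where the two diagonal entries have opposite signs: (-3, 2), (0, 4), (1, 2). Count: 3.

3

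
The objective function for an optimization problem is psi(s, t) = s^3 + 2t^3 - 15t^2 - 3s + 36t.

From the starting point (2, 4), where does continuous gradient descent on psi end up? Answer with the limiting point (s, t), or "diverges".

(1, 3)

psi is separable, so gradient descent decouples: s follows -∂psi/∂s, t follows -∂psi/∂t.
∂psi/∂s = 3(s - 1)(s + 1); at s=2 this is 9, so s decreases.
∂psi/∂t = 6(t - 3)(t - 2); at t=4 this is 12, so t decreases.
s converges to its nearest critical value 1 (a local min of the s-part); t converges to 3. The iterate converges to (1, 3).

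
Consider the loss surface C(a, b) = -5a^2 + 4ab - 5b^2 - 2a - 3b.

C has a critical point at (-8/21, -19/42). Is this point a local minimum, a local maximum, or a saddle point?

The Hessian of C is constant: H = [[-10, 4], [4, -10]].
det(H) = (-10)·(-10) − 4² = 84.
det(H) > 0 and tr(H) = -20 < 0, so H is negative definite and the point is a local maximum.

local maximum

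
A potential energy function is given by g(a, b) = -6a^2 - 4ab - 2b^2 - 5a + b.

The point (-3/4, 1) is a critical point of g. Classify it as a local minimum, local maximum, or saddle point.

local maximum

The Hessian of g is constant: H = [[-12, -4], [-4, -4]].
det(H) = (-12)·(-4) − (-4)² = 32.
det(H) > 0 and tr(H) = -16 < 0, so H is negative definite and the point is a local maximum.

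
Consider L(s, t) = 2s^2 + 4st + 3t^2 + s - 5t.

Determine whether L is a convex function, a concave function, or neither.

convex

L is quadratic, so its Hessian is the constant matrix H = [[4, 4], [4, 6]].
det(H) = 8, tr(H) = 10.
det(H) > 0 and tr(H) > 0, so H is positive definite everywhere: convex.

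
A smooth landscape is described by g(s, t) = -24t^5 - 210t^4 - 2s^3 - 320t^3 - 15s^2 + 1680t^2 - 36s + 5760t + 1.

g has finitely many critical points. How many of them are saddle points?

g separates as a function of s plus a function of t, so ∇g=0 decouples.
∂g/∂s = -6(s + 2)(s + 3) = 0 at s ∈ {-3, -2}; ∂g/∂t = -120(t - 2)(t + 2)(t + 3)(t + 4) = 0 at t ∈ {-4, -3, -2, 2}.
The Hessian is diagonal: diag(g_ss, g_tt). Second derivatives: g_ss(-3)=6, g_ss(-2)=-6; g_tt(-4)=1440, g_tt(-3)=-600, g_tt(-2)=960, g_tt(2)=-14400.
Saddle points occur where the two diagonal entries have opposite signs: (-3, -3), (-3, 2), (-2, -4), (-2, -2). Count: 4.

4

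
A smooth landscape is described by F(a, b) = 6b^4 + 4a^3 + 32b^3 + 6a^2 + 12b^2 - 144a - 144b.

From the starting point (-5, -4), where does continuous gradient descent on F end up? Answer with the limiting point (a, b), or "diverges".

diverges

F is separable, so gradient descent decouples: a follows -∂F/∂a, b follows -∂F/∂b.
∂F/∂a = 12(a - 3)(a + 4); at a=-5 this is 96, so a decreases.
∂F/∂b = 24(b - 1)(b + 2)(b + 3); at b=-4 this is -240, so b increases.
The a-coordinate has no critical point in that direction and runs off to infinity.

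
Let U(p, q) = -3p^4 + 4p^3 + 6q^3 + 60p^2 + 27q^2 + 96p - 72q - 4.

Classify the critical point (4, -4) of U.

local maximum

The mixed partial ∂²U/∂p∂q is 0, so the Hessian at any point is diag(U_pp, U_qq) = diag(12(-3p^2 + 2p + 10), 18(2q + 3)).
At (4, -4): H = diag(-360, -90).
Both eigenvalues are negative, so H is negative definite: a local maximum.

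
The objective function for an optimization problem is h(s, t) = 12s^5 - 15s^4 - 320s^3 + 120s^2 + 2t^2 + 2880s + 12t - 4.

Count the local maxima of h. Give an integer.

0

h separates as a function of s plus a function of t, so ∇h=0 decouples.
∂h/∂s = 60(s - 4)(s - 2)(s + 2)(s + 3) = 0 at s ∈ {-3, -2, 2, 4}; ∂h/∂t = 4(t + 3) = 0 at t ∈ {-3}.
The Hessian is diagonal: diag(h_ss, h_tt). Second derivatives: h_ss(-3)=-2100, h_ss(-2)=1440, h_ss(2)=-2400, h_ss(4)=5040; h_tt(-3)=4.
Local maxima occur where both diagonal entries negative: none. Count: 0.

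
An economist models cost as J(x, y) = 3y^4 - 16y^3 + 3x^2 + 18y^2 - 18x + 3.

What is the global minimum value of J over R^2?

-51

J(x,y) separates as P(x) + Q(y) + 3, so its minimum is min P + min Q + 3.
P'(x) = 6x - 18 vanishes at x ∈ {3}; Q'(y) = 12y(y - 3)(y - 1) vanishes at y ∈ {0, 1, 3}.
Local minima of P (where P''>0): P(3)=-27. Local minima of Q: Q(0)=0, Q(3)=-27.
So the global minimum of J is P(3) + Q(3) + 3 = -27 − 27 + 3 = -51, attained at (3, 3).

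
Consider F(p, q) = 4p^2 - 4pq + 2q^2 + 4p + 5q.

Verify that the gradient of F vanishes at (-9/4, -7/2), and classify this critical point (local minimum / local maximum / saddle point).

local minimum

∇F = (8p - 4q + 4, -4p + 4q + 5); substituting (-9/4, -7/2) gives ∇F = (0, 0), so (-9/4, -7/2) is indeed a critical point.
The Hessian of F is constant: H = [[8, -4], [-4, 4]].
det(H) = 8·4 − (-4)² = 16.
det(H) > 0 and tr(H) = 12 > 0, so H is positive definite and the point is a local minimum.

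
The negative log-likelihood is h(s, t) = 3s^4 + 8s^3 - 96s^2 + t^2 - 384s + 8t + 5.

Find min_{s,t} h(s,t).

h(s,t) separates as P(s) + Q(t) + 5, so its minimum is min P + min Q + 5.
P'(s) = 12(s - 4)(s + 2)(s + 4) vanishes at s ∈ {-4, -2, 4}; Q'(t) = 2(t + 4) vanishes at t ∈ {-4}.
Local minima of P (where P''>0): P(-4)=256, P(4)=-1792. Local minima of Q: Q(-4)=-16.
So the global minimum of h is P(4) + Q(-4) + 5 = -1792 − 16 + 5 = -1803, attained at (4, -4).

-1803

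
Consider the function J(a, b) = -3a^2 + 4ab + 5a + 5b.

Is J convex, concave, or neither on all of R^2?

J is quadratic, so its Hessian is the constant matrix H = [[-6, 4], [4, 0]].
det(H) = -16, tr(H) = -6.
det(H) < 0, so H is indefinite: neither convex nor concave.

neither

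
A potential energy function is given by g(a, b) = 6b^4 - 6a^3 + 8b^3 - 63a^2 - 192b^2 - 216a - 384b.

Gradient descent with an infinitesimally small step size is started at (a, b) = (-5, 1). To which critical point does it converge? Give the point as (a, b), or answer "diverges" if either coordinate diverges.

(-4, 4)

g is separable, so gradient descent decouples: a follows -∂g/∂a, b follows -∂g/∂b.
∂g/∂a = -18(a + 3)(a + 4); at a=-5 this is -36, so a increases.
∂g/∂b = 24(b - 4)(b + 1)(b + 4); at b=1 this is -720, so b increases.
a converges to its nearest critical value -4 (a local min of the a-part); b converges to 4. The iterate converges to (-4, 4).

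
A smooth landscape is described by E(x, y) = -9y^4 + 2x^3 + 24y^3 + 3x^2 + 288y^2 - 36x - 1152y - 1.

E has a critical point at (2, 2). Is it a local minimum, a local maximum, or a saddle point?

The mixed partial ∂²E/∂x∂y is 0, so the Hessian at any point is diag(E_xx, E_yy) = diag(6(2x + 1), 36(-3y^2 + 4y + 16)).
At (2, 2): H = diag(30, 432).
Both eigenvalues are positive, so H is positive definite: a local minimum.

local minimum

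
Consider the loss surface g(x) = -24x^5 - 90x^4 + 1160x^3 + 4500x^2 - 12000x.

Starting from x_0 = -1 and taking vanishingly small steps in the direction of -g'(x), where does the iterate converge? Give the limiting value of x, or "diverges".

g'(x) = -120(x - 5)(x - 1)(x + 4)(x + 5), so g'(-1) = -17280.
Gradient descent moves in the -g' direction, i.e. x is increasing.
The nearest critical point in that direction is x = 1, where g'' = 14400 > 0 (a local minimum). The iterate converges there.

1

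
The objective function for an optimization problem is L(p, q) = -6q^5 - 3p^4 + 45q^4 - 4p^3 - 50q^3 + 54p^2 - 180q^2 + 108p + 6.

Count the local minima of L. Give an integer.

2

L separates as a function of p plus a function of q, so ∇L=0 decouples.
∂L/∂p = -12(p - 3)(p + 1)(p + 3) = 0 at p ∈ {-3, -1, 3}; ∂L/∂q = -30q(q - 4)(q - 3)(q + 1) = 0 at q ∈ {-1, 0, 3, 4}.
The Hessian is diagonal: diag(L_pp, L_qq). Second derivatives: L_pp(-3)=-144, L_pp(-1)=96, L_pp(3)=-288; L_qq(-1)=600, L_qq(0)=-360, L_qq(3)=360, L_qq(4)=-600.
Local minima occur where both diagonal entries positive: (-1, -1), (-1, 3). Count: 2.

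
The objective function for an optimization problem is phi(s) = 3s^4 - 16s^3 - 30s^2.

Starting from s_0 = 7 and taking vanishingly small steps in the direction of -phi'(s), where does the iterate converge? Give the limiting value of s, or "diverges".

phi'(s) = 12s(s - 5)(s + 1), so phi'(7) = 1344.
Gradient descent moves in the -phi' direction, i.e. s is decreasing.
The nearest critical point in that direction is s = 5, where phi'' = 360 > 0 (a local minimum). The iterate converges there.

5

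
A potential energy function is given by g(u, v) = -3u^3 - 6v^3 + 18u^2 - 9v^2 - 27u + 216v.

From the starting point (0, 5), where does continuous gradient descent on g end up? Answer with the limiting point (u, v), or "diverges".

diverges

g is separable, so gradient descent decouples: u follows -∂g/∂u, v follows -∂g/∂v.
∂g/∂u = -9(u - 3)(u - 1); at u=0 this is -27, so u increases.
∂g/∂v = -18(v - 3)(v + 4); at v=5 this is -324, so v increases.
The v-coordinate has no critical point in that direction and runs off to infinity.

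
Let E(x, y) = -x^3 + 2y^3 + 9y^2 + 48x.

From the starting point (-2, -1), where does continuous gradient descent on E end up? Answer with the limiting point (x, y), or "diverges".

(-4, 0)

E is separable, so gradient descent decouples: x follows -∂E/∂x, y follows -∂E/∂y.
∂E/∂x = -3(x - 4)(x + 4); at x=-2 this is 36, so x decreases.
∂E/∂y = 6y(y + 3); at y=-1 this is -12, so y increases.
x converges to its nearest critical value -4 (a local min of the x-part); y converges to 0. The iterate converges to (-4, 0).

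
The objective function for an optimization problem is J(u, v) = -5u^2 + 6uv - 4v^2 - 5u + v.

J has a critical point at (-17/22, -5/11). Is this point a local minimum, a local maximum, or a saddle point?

The Hessian of J is constant: H = [[-10, 6], [6, -8]].
det(H) = (-10)·(-8) − 6² = 44.
det(H) > 0 and tr(H) = -18 < 0, so H is negative definite and the point is a local maximum.

local maximum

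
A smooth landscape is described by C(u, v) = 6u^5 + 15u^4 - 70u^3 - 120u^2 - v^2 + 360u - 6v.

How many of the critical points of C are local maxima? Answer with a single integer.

2

C separates as a function of u plus a function of v, so ∇C=0 decouples.
∂C/∂u = 30(u - 2)(u - 1)(u + 2)(u + 3) = 0 at u ∈ {-3, -2, 1, 2}; ∂C/∂v = -2(v + 3) = 0 at v ∈ {-3}.
The Hessian is diagonal: diag(C_uu, C_vv). Second derivatives: C_uu(-3)=-600, C_uu(-2)=360, C_uu(1)=-360, C_uu(2)=600; C_vv(-3)=-2.
Local maxima occur where both diagonal entries negative: (-3, -3), (1, -3). Count: 2.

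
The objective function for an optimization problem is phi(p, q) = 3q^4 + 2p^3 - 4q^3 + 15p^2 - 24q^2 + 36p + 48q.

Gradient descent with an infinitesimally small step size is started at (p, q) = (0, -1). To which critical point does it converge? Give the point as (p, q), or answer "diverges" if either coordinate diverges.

phi is separable, so gradient descent decouples: p follows -∂phi/∂p, q follows -∂phi/∂q.
∂phi/∂p = 6(p + 2)(p + 3); at p=0 this is 36, so p decreases.
∂phi/∂q = 12(q - 2)(q - 1)(q + 2); at q=-1 this is 72, so q decreases.
p converges to its nearest critical value -2 (a local min of the p-part); q converges to -2. The iterate converges to (-2, -2).

(-2, -2)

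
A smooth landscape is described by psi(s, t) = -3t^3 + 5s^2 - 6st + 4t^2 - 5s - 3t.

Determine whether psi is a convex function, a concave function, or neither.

neither

The term -3t^3 is cubic, so the Hessian is not constant.
∂²psi/∂t² = -18t + 8, which takes both signs as t varies (negative for sufficiently large t). A diagonal entry of the Hessian changing sign means the Hessian is neither positive- nor negative-semidefinite on all of R^2.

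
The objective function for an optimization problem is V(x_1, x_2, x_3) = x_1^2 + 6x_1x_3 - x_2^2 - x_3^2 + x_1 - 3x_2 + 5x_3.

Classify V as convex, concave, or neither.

neither

V is quadratic, so its Hessian is the constant matrix H = [[2, 0, 6], [0, -2, 0], [6, 0, -2]].
Leading principal minors: 2, -4, 80.
Neither pattern holds ⇒ H is indefinite ⇒ neither convex nor concave.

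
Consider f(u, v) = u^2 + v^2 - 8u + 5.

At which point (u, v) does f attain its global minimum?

f(u,v) separates as P(u) + Q(v) + 5, so its minimum is min P + min Q + 5.
P'(u) = 2u - 8 vanishes at u ∈ {4}; Q'(v) = 2v vanishes at v ∈ {0}.
Local minima of P (where P''>0): P(4)=-16. Local minima of Q: Q(0)=0.
So the global minimum of f is P(4) + Q(0) + 5 = -16 + 0 + 5 = -11, attained at (4, 0).

(4, 0)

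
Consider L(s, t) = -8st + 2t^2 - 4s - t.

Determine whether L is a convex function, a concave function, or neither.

neither

L is quadratic, so its Hessian is the constant matrix H = [[0, -8], [-8, 4]].
det(H) = -64, tr(H) = 4.
det(H) < 0, so H is indefinite: neither convex nor concave.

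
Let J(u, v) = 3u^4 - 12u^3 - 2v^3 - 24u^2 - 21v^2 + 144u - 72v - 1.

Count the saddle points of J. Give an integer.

3

J separates as a function of u plus a function of v, so ∇J=0 decouples.
∂J/∂u = 12(u - 3)(u - 2)(u + 2) = 0 at u ∈ {-2, 2, 3}; ∂J/∂v = -6(v + 3)(v + 4) = 0 at v ∈ {-4, -3}.
The Hessian is diagonal: diag(J_uu, J_vv). Second derivatives: J_uu(-2)=240, J_uu(2)=-48, J_uu(3)=60; J_vv(-4)=6, J_vv(-3)=-6.
Saddle points occur where the two diagonal entries have opposite signs: (-2, -3), (2, -4), (3, -3). Count: 3.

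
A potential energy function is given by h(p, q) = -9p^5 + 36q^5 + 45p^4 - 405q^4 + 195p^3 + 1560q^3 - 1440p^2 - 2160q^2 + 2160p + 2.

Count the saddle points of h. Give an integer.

h separates as a function of p plus a function of q, so ∇h=0 decouples.
∂h/∂p = -45(p - 4)(p - 3)(p - 1)(p + 4) = 0 at p ∈ {-4, 1, 3, 4}; ∂h/∂q = 180q(q - 4)(q - 3)(q - 2) = 0 at q ∈ {0, 2, 3, 4}.
The Hessian is diagonal: diag(h_pp, h_qq). Second derivatives: h_pp(-4)=12600, h_pp(1)=-1350, h_pp(3)=630, h_pp(4)=-1080; h_qq(0)=-4320, h_qq(2)=720, h_qq(3)=-540, h_qq(4)=1440.
Saddle points occur where the two diagonal entries have opposite signs: (-4, 0), (-4, 3), (1, 2), (1, 4), (3, 0), (3, 3), (4, 2), (4, 4). Count: 8.

8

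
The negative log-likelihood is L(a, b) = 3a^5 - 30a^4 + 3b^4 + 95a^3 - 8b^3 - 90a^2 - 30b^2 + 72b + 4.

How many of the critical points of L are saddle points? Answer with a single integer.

L separates as a function of a plus a function of b, so ∇L=0 decouples.
∂L/∂a = 15a(a - 4)(a - 3)(a - 1) = 0 at a ∈ {0, 1, 3, 4}; ∂L/∂b = 12(b - 3)(b - 1)(b + 2) = 0 at b ∈ {-2, 1, 3}.
The Hessian is diagonal: diag(L_aa, L_bb). Second derivatives: L_aa(0)=-180, L_aa(1)=90, L_aa(3)=-90, L_aa(4)=180; L_bb(-2)=180, L_bb(1)=-72, L_bb(3)=120.
Saddle points occur where the two diagonal entries have opposite signs: (0, -2), (0, 3), (1, 1), (3, -2), (3, 3), (4, 1). Count: 6.

6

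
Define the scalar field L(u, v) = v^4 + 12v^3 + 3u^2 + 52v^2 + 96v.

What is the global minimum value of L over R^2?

-64

L(u,v) separates as P(u) + Q(v), so its minimum is min P + min Q.
P'(u) = 6u vanishes at u ∈ {0}; Q'(v) = 4(v + 2)(v + 3)(v + 4) vanishes at v ∈ {-4, -3, -2}.
Local minima of P (where P''>0): P(0)=0. Local minima of Q: Q(-4)=-64, Q(-2)=-64.
So the global minimum of L is P(0) + Q(-4) = 0 − 64 = -64, attained at (0, -4).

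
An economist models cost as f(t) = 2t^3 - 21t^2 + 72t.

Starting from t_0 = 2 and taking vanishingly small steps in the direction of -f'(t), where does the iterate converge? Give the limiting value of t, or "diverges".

f'(t) = 6(t - 4)(t - 3), so f'(2) = 12.
Gradient descent moves in the -f' direction, i.e. t is decreasing.
There is no critical point below t=2, and f' keeps the same sign, so the iterate runs off to −∞.

diverges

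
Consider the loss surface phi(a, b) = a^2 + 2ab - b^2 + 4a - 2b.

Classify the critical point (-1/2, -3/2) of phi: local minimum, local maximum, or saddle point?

saddle point

The Hessian of phi is constant: H = [[2, 2], [2, -2]].
det(H) = 2·(-2) − 2² = -8.
Since det(H) < 0, H is indefinite and the critical point is a saddle point.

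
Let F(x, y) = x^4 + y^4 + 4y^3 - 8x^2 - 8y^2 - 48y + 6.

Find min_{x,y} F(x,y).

F(x,y) separates as P(x) + Q(y) + 6, so its minimum is min P + min Q + 6.
P'(x) = 4x(x - 2)(x + 2) vanishes at x ∈ {-2, 0, 2}; Q'(y) = 4(y - 2)(y + 2)(y + 3) vanishes at y ∈ {-3, -2, 2}.
Local minima of P (where P''>0): P(-2)=-16, P(2)=-16. Local minima of Q: Q(-3)=45, Q(2)=-80.
So the global minimum of F is P(-2) + Q(2) + 6 = -16 − 80 + 6 = -90, attained at (-2, 2).

-90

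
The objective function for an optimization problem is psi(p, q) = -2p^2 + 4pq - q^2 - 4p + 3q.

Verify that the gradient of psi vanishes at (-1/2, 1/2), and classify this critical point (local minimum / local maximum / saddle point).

saddle point

∇psi = (-4p + 4q - 4, 4p - 2q + 3); substituting (-1/2, 1/2) gives ∇psi = (0, 0), so (-1/2, 1/2) is indeed a critical point.
The Hessian of psi is constant: H = [[-4, 4], [4, -2]].
det(H) = (-4)·(-2) − 4² = -8.
Since det(H) < 0, H is indefinite and the critical point is a saddle point.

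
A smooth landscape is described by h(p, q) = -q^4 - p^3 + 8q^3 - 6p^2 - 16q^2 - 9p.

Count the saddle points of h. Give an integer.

3

h separates as a function of p plus a function of q, so ∇h=0 decouples.
∂h/∂p = -3(p + 1)(p + 3) = 0 at p ∈ {-3, -1}; ∂h/∂q = -4q(q - 4)(q - 2) = 0 at q ∈ {0, 2, 4}.
The Hessian is diagonal: diag(h_pp, h_qq). Second derivatives: h_pp(-3)=6, h_pp(-1)=-6; h_qq(0)=-32, h_qq(2)=16, h_qq(4)=-32.
Saddle points occur where the two diagonal entries have opposite signs: (-3, 0), (-3, 4), (-1, 2). Count: 3.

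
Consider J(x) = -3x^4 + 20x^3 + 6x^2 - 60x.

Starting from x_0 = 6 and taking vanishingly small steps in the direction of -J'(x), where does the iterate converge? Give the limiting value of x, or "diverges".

J'(x) = -12(x - 5)(x - 1)(x + 1), so J'(6) = -420.
Gradient descent moves in the -J' direction, i.e. x is increasing.
There is no critical point above x=6, and J' keeps the same sign, so the iterate runs off to +∞.

diverges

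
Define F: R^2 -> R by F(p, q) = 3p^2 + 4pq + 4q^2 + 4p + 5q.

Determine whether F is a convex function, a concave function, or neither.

F is quadratic, so its Hessian is the constant matrix H = [[6, 4], [4, 8]].
det(H) = 32, tr(H) = 14.
det(H) > 0 and tr(H) > 0, so H is positive definite everywhere: convex.

convex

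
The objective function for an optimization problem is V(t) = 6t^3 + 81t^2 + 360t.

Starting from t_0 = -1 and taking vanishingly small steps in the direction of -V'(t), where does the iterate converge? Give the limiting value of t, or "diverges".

V'(t) = 18(t + 4)(t + 5), so V'(-1) = 216.
Gradient descent moves in the -V' direction, i.e. t is decreasing.
The nearest critical point in that direction is t = -4, where V'' = 18 > 0 (a local minimum). The iterate converges there.

-4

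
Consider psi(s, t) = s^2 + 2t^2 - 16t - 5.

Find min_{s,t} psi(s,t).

psi(s,t) separates as P(s) + Q(t) − 5, so its minimum is min P + min Q − 5.
P'(s) = 2s vanishes at s ∈ {0}; Q'(t) = 4(t - 4) vanishes at t ∈ {4}.
Local minima of P (where P''>0): P(0)=0. Local minima of Q: Q(4)=-32.
So the global minimum of psi is P(0) + Q(4) − 5 = 0 − 32 − 5 = -37, attained at (0, 4).

-37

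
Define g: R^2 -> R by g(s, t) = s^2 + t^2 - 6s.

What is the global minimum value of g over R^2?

g(s,t) separates as P(s) + Q(t), so its minimum is min P + min Q.
P'(s) = 2s - 6 vanishes at s ∈ {3}; Q'(t) = 2t vanishes at t ∈ {0}.
Local minima of P (where P''>0): P(3)=-9. Local minima of Q: Q(0)=0.
So the global minimum of g is P(3) + Q(0) = -9 + 0 = -9, attained at (3, 0).

-9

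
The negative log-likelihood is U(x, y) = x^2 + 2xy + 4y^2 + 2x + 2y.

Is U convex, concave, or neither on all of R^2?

U is quadratic, so its Hessian is the constant matrix H = [[2, 2], [2, 8]].
det(H) = 12, tr(H) = 10.
det(H) > 0 and tr(H) > 0, so H is positive definite everywhere: convex.

convex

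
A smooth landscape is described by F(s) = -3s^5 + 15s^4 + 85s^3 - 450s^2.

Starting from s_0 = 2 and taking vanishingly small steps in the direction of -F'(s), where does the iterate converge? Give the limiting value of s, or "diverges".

3

F'(s) = -15s(s - 5)(s - 3)(s + 4), so F'(2) = -540.
Gradient descent moves in the -F' direction, i.e. s is increasing.
The nearest critical point in that direction is s = 3, where F'' = 630 > 0 (a local minimum). The iterate converges there.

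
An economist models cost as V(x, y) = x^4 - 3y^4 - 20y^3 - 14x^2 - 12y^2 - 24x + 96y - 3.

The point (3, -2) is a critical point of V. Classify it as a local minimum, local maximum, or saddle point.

The mixed partial ∂²V/∂x∂y is 0, so the Hessian at any point is diag(V_xx, V_yy) = diag(4(3x^2 - 7), -12(3y^2 + 10y + 2)).
At (3, -2): H = diag(80, 72).
Both eigenvalues are positive, so H is positive definite: a local minimum.

local minimum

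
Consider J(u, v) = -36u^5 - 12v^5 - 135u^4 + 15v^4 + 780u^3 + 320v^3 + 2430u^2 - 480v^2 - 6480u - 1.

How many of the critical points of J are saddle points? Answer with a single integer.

J separates as a function of u plus a function of v, so ∇J=0 decouples.
∂J/∂u = -180(u - 3)(u - 1)(u + 3)(u + 4) = 0 at u ∈ {-4, -3, 1, 3}; ∂J/∂v = -60v(v - 4)(v - 1)(v + 4) = 0 at v ∈ {-4, 0, 1, 4}.
The Hessian is diagonal: diag(J_uu, J_vv). Second derivatives: J_uu(-4)=6300, J_uu(-3)=-4320, J_uu(1)=7200, J_uu(3)=-15120; J_vv(-4)=9600, J_vv(0)=-960, J_vv(1)=900, J_vv(4)=-5760.
Saddle points occur where the two diagonal entries have opposite signs: (-4, 0), (-4, 4), (-3, -4), (-3, 1), (1, 0), (1, 4), (3, -4), (3, 1). Count: 8.

8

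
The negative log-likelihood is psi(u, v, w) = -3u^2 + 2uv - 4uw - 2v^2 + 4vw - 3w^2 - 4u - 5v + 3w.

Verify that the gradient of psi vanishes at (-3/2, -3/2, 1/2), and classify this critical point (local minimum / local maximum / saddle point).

local maximum

∇psi = (-6u + 2v - 4w - 4, 2u - 4v + 4w - 5, -4u + 4v - 6w + 3); substituting (-3/2, -3/2, 1/2) gives ∇psi = (0, 0, 0), so (-3/2, -3/2, 1/2) is indeed a critical point.
The Hessian is constant: H = [[-6, 2, -4], [2, -4, 4], [-4, 4, -6]].
Leading principal minors: Δ₁ = -6, Δ₂ = 20, Δ₃ = -24.
The minors alternate sign starting negative (−, +, −), so H is negative definite: a local maximum.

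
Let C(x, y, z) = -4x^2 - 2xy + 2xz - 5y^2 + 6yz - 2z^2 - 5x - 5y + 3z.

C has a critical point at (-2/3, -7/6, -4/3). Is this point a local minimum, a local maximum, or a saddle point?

local maximum

The Hessian is constant: H = [[-8, -2, 2], [-2, -10, 6], [2, 6, -4]].
Leading principal minors: Δ₁ = -8, Δ₂ = 76, Δ₃ = -24.
The minors alternate sign starting negative (−, +, −), so H is negative definite: a local maximum.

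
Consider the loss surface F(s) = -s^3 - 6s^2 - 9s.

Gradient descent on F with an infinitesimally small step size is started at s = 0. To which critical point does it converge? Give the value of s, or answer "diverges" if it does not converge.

F'(s) = -3(s + 1)(s + 3), so F'(0) = -9.
Gradient descent moves in the -F' direction, i.e. s is increasing.
There is no critical point above s=0, and F' keeps the same sign, so the iterate runs off to +∞.

diverges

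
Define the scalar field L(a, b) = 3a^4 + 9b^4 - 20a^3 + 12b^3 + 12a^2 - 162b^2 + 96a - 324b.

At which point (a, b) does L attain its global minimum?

(-1, 3)

L(a,b) separates as P(a) + Q(b), so its minimum is min P + min Q.
P'(a) = 12(a - 4)(a - 2)(a + 1) vanishes at a ∈ {-1, 2, 4}; Q'(b) = 36(b - 3)(b + 1)(b + 3) vanishes at b ∈ {-3, -1, 3}.
Local minima of P (where P''>0): P(-1)=-61, P(4)=64. Local minima of Q: Q(-3)=-81, Q(3)=-1377.
So the global minimum of L is P(-1) + Q(3) = -61 − 1377 = -1438, attained at (-1, 3).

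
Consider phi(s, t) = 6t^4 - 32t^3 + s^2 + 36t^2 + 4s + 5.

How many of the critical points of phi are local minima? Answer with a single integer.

2

phi separates as a function of s plus a function of t, so ∇phi=0 decouples.
∂phi/∂s = 2(s + 2) = 0 at s ∈ {-2}; ∂phi/∂t = 24t(t - 3)(t - 1) = 0 at t ∈ {0, 1, 3}.
The Hessian is diagonal: diag(phi_ss, phi_tt). Second derivatives: phi_ss(-2)=2; phi_tt(0)=72, phi_tt(1)=-48, phi_tt(3)=144.
Local minima occur where both diagonal entries positive: (-2, 0), (-2, 3). Count: 2.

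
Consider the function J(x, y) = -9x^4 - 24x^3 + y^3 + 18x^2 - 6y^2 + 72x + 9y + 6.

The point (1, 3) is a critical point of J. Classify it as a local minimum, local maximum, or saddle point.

saddle point

The mixed partial ∂²J/∂x∂y is 0, so the Hessian at any point is diag(J_xx, J_yy) = diag(36(-3x^2 - 4x + 1), 6(y - 2)).
At (1, 3): H = diag(-216, 6).
The eigenvalues have opposite signs, so H is indefinite: a saddle point.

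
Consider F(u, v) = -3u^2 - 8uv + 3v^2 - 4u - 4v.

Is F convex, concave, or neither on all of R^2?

F is quadratic, so its Hessian is the constant matrix H = [[-6, -8], [-8, 6]].
det(H) = -100, tr(H) = 0.
det(H) < 0, so H is indefinite: neither convex nor concave.

neither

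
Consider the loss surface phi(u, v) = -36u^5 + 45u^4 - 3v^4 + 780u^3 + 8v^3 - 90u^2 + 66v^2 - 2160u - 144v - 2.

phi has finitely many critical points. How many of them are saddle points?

phi separates as a function of u plus a function of v, so ∇phi=0 decouples.
∂phi/∂u = -180(u - 4)(u - 1)(u + 1)(u + 3) = 0 at u ∈ {-3, -1, 1, 4}; ∂phi/∂v = -12(v - 4)(v - 1)(v + 3) = 0 at v ∈ {-3, 1, 4}.
The Hessian is diagonal: diag(phi_uu, phi_vv). Second derivatives: phi_uu(-3)=10080, phi_uu(-1)=-3600, phi_uu(1)=4320, phi_uu(4)=-18900; phi_vv(-3)=-336, phi_vv(1)=144, phi_vv(4)=-252.
Saddle points occur where the two diagonal entries have opposite signs: (-3, -3), (-3, 4), (-1, 1), (1, -3), (1, 4), (4, 1). Count: 6.

6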